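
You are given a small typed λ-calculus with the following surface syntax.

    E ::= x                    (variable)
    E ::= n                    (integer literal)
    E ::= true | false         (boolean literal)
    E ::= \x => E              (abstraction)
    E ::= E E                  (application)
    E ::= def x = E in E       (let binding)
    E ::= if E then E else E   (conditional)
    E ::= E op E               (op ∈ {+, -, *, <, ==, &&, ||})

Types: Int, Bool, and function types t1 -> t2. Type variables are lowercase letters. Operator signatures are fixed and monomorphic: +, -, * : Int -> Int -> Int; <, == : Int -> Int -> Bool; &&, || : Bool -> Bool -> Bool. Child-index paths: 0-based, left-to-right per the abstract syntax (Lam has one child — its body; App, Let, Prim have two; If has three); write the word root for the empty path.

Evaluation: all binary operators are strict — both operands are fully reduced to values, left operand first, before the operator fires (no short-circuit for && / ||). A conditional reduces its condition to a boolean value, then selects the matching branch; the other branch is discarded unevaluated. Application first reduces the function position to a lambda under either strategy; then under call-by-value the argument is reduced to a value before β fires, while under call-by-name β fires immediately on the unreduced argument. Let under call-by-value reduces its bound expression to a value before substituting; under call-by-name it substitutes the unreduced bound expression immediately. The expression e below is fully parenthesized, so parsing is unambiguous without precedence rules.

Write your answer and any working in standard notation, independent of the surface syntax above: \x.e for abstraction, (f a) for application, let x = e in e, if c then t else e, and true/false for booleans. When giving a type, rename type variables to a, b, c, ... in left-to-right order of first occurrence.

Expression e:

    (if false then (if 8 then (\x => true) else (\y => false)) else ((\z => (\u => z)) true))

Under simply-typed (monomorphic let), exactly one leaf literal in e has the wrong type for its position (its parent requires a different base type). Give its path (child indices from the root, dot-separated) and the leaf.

Working:
  unify Bool ~ Bool
  unify Int ~ Bool
  FAIL: mismatch Int ~ Bool

Answer: 1.0 : 8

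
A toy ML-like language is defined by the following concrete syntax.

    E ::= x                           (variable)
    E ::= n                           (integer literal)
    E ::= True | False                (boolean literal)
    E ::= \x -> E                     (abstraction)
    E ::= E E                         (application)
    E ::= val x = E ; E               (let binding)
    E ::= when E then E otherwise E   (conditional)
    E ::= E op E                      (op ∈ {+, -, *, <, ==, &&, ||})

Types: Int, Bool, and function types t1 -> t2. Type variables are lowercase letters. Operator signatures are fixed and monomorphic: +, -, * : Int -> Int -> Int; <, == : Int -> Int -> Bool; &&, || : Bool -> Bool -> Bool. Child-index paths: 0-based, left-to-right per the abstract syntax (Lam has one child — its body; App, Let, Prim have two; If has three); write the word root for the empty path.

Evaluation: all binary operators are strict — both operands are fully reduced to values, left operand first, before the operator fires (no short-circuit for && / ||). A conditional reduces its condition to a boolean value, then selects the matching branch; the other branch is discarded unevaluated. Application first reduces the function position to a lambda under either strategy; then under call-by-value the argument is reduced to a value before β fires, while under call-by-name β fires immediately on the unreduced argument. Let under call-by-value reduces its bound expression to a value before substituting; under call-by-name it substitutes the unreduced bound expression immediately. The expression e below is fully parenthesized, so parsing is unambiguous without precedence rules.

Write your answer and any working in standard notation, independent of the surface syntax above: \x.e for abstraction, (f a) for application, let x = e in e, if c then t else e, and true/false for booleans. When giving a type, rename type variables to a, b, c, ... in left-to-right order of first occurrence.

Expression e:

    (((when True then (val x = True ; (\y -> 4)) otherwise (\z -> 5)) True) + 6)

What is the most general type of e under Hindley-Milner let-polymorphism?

Trace:
  unify Bool ~ Bool
let x : Bool
\y._ : a -> Int
\z._ : b -> Int
  unify a -> Int ~ b -> Int
  unify a ~ b
  unify Int ~ Int
  unify b -> Int ~ Bool -> c
  unify b ~ Bool
  unify Int ~ c
_ _ : Int
  unify Int ~ Int
  unify Int ~ Int

Answer: Int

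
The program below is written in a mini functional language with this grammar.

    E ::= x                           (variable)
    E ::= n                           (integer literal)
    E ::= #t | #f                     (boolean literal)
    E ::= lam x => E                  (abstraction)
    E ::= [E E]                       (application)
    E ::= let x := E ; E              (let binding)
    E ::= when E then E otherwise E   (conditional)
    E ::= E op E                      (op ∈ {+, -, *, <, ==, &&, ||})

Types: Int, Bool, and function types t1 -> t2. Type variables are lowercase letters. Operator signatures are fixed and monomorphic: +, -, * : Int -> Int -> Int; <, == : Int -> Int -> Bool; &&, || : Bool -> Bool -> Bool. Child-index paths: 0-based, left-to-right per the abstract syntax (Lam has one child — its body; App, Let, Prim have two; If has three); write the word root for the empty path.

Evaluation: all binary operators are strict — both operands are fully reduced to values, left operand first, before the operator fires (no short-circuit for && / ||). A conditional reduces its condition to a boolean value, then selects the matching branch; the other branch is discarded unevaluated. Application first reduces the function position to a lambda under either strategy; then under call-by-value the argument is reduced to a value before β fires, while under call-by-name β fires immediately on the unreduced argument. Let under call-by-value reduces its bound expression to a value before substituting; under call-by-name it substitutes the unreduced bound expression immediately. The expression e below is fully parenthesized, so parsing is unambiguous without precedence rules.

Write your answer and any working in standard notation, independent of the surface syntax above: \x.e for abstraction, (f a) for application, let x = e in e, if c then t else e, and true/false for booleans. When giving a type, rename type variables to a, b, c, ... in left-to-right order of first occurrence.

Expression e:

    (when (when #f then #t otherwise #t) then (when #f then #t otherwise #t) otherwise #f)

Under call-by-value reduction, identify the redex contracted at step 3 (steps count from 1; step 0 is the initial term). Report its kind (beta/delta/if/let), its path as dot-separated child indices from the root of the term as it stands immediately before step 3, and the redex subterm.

Derivation:
step 0: (if (if false then true else true) then (if false then true else true) else false)
step 1: [if@0] (if true then (if false then true else true) else false)
step 2: [if@root] (if false then true else true)
step 3: [if@root] true

Answer: if at root : (if false then true else true)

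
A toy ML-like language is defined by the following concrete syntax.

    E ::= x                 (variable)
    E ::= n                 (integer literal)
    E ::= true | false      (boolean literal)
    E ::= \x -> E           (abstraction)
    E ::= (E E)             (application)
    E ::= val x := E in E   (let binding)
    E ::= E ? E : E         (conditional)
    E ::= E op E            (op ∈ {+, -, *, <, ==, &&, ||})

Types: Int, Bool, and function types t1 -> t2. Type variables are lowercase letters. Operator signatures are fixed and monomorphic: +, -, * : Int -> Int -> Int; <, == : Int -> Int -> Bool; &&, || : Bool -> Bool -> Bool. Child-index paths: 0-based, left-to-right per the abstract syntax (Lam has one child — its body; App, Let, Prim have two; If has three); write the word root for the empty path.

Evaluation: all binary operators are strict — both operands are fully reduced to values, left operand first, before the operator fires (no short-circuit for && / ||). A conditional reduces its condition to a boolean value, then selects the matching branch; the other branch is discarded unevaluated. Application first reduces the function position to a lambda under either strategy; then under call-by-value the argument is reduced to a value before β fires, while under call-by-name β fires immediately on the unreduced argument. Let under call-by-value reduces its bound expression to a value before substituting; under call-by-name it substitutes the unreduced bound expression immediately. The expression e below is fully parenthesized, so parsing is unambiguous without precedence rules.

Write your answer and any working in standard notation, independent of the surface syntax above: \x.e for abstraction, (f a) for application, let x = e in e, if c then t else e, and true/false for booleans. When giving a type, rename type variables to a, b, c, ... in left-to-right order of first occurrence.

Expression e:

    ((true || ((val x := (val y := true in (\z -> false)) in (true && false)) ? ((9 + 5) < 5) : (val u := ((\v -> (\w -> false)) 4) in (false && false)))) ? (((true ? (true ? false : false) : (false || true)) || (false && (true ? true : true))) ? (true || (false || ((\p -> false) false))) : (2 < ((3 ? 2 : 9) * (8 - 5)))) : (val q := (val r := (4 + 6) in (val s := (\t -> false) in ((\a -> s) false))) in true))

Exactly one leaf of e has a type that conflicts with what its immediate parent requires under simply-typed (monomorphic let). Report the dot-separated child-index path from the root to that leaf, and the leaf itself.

Answer: 1.2.1.0.0 : 3

Trace:
  unify Bool ~ Bool
let y : Bool
\z._ : a -> Bool
let x : a -> Bool
  unify Bool ~ Bool
  unify Bool ~ Bool
  unify Bool ~ Bool
  unify Int ~ Int
  unify Int ~ Int
  unify Int ~ Int
  unify Int ~ Int
\w._ : c -> Bool
\v._ : b -> c -> Bool
  unify b -> c -> Bool ~ Int -> d
  unify b ~ Int
  unify c -> Bool ~ d
_ _ : c -> Bool
let u : c -> Bool
  unify Bool ~ Bool
  unify Bool ~ Bool
  unify Bool ~ Bool
  unify Bool ~ Bool
  unify Bool ~ Bool
  unify Bool ~ Bool
  unify Bool ~ Bool
  unify Bool ~ Bool
  unify Bool ~ Bool
  unify Bool ~ Bool
  unify Bool ~ Bool
  unify Bool ~ Bool
  unify Bool ~ Bool
  unify Bool ~ Bool
  unify Bool ~ Bool
  unify Bool ~ Bool
  unify Bool ~ Bool
  unify Bool ~ Bool
  unify Bool ~ Bool
  unify Bool ~ Bool
\p._ : e -> Bool
  unify e -> Bool ~ Bool -> f
  unify e ~ Bool
  unify Bool ~ f
_ _ : Bool
  unify Bool ~ Bool
  unify Bool ~ Bool
  unify Int ~ Int
  unify Int ~ Bool
  FAIL: mismatch Int ~ Bool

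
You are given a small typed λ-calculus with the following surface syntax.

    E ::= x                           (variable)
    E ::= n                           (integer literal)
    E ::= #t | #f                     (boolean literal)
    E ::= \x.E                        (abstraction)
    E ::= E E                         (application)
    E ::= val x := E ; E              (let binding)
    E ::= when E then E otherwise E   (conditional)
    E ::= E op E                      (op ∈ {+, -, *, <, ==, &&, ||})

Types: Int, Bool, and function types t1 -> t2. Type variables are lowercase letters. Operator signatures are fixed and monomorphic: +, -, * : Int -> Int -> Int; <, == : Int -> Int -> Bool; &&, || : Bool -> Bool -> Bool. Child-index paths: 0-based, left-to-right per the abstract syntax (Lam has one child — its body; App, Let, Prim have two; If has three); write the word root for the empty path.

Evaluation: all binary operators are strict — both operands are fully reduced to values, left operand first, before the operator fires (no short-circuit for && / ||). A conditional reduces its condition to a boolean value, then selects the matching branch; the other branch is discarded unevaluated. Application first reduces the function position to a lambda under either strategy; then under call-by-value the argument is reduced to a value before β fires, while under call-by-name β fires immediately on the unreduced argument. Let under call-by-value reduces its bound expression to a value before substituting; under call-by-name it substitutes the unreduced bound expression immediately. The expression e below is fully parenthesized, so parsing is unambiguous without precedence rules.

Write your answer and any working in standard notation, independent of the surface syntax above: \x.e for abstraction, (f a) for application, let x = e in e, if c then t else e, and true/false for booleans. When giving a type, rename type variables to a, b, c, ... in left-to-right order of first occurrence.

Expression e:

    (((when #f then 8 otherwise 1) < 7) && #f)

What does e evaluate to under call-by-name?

Answer: false

Trace:
step 0: (((if false then 8 else 1) < 7) && false)
step 1: [if@0.0] ((1 < 7) && false)
step 2: [delta@0] (true && false)
step 3: [delta@root] false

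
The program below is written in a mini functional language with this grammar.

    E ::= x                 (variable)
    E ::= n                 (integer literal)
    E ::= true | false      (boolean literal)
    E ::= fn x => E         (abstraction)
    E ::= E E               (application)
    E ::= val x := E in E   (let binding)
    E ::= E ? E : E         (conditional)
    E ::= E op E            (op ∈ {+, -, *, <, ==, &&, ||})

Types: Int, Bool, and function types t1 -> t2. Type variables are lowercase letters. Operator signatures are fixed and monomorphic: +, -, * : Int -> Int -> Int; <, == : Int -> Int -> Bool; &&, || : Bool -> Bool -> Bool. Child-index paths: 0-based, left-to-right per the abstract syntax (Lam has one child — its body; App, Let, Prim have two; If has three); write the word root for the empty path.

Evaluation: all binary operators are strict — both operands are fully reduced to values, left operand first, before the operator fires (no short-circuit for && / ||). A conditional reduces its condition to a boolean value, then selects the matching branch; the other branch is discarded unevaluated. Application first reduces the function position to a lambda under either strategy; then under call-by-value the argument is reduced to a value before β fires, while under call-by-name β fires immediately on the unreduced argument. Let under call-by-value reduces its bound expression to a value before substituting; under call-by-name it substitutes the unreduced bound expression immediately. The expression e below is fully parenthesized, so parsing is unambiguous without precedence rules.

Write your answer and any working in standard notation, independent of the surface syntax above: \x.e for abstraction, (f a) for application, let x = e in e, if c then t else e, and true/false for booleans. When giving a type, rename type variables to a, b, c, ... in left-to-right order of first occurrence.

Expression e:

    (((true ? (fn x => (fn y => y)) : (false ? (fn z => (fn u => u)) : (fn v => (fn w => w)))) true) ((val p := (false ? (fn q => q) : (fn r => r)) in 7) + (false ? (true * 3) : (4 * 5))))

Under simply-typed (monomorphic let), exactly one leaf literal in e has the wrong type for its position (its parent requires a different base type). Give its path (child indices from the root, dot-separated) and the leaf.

Answer: 1.1.1.0 : true

Working:
  unify Bool ~ Bool
y : b
\y._ : b -> b
\x._ : a -> b -> b
  unify Bool ~ Bool
u : d
\u._ : d -> d
\z._ : c -> d -> d
w : f
\w._ : f -> f
\v._ : e -> f -> f
  unify c -> d -> d ~ e -> f -> f
  unify c ~ e
  unify d -> d ~ f -> f
  unify d ~ f
  unify f ~ f
  unify a -> b -> b ~ e -> f -> f
  unify a ~ e
  unify b -> b ~ f -> f
  unify b ~ f
  unify f ~ f
  unify e -> f -> f ~ Bool -> g
  unify e ~ Bool
  unify f -> f ~ g
_ _ : f -> f
  unify Bool ~ Bool
q : h
\q._ : h -> h
r : i
\r._ : i -> i
  unify h -> h ~ i -> i
  unify h ~ i
  unify i ~ i
let p : i -> i
  unify Int ~ Int
  unify Bool ~ Bool
  unify Bool ~ Int
  FAIL: mismatch Bool ~ Int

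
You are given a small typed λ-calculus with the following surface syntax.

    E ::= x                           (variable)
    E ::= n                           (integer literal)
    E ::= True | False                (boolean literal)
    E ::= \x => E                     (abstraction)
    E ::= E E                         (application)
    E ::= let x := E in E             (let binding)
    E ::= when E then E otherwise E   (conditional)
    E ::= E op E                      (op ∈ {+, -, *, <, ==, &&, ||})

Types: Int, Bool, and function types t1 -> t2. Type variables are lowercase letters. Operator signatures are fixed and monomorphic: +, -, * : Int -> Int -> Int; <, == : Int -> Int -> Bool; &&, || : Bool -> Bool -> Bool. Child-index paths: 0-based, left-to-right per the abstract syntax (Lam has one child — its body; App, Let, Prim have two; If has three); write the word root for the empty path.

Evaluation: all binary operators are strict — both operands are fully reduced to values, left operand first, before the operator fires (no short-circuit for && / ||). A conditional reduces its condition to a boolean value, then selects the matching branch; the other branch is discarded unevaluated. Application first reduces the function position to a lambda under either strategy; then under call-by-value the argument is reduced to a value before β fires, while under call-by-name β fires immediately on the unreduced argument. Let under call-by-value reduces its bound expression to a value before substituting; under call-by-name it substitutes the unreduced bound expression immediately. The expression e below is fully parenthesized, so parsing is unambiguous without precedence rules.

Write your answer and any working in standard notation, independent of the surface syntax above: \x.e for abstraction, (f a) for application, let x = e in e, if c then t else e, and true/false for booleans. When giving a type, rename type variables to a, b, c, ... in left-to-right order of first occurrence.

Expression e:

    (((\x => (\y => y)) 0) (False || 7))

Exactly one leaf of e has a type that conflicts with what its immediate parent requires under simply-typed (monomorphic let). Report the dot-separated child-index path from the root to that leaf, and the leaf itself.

Answer: 1.1 : 7

Trace:
y : b
\y._ : b -> b
\x._ : a -> b -> b
  unify a -> b -> b ~ Int -> c
  unify a ~ Int
  unify b -> b ~ c
_ _ : b -> b
  unify Bool ~ Bool
  unify Int ~ Bool
  FAIL: mismatch Int ~ Bool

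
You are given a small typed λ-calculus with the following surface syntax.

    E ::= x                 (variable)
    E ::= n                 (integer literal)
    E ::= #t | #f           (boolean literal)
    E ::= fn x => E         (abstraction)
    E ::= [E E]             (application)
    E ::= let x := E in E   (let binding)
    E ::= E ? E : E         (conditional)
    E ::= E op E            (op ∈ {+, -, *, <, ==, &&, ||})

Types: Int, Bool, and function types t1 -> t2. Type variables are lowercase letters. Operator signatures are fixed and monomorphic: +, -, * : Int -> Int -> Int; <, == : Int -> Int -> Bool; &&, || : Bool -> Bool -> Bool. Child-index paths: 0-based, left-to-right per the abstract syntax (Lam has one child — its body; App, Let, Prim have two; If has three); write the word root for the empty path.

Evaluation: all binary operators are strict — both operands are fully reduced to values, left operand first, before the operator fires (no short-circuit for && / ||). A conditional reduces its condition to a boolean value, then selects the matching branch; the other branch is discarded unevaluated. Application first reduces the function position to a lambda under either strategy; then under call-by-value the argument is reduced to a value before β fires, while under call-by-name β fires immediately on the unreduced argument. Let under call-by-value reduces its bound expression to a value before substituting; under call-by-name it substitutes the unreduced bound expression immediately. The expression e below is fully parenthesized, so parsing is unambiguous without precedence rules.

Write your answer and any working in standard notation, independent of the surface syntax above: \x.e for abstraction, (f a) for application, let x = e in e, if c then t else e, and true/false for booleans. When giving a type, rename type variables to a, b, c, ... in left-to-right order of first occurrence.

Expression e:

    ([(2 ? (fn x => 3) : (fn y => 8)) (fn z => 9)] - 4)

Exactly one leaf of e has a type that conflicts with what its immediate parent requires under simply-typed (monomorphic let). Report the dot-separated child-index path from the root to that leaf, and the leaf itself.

Trace:
  unify Int ~ Bool
  FAIL: mismatch Int ~ Bool

Answer: 0.0.0 : 2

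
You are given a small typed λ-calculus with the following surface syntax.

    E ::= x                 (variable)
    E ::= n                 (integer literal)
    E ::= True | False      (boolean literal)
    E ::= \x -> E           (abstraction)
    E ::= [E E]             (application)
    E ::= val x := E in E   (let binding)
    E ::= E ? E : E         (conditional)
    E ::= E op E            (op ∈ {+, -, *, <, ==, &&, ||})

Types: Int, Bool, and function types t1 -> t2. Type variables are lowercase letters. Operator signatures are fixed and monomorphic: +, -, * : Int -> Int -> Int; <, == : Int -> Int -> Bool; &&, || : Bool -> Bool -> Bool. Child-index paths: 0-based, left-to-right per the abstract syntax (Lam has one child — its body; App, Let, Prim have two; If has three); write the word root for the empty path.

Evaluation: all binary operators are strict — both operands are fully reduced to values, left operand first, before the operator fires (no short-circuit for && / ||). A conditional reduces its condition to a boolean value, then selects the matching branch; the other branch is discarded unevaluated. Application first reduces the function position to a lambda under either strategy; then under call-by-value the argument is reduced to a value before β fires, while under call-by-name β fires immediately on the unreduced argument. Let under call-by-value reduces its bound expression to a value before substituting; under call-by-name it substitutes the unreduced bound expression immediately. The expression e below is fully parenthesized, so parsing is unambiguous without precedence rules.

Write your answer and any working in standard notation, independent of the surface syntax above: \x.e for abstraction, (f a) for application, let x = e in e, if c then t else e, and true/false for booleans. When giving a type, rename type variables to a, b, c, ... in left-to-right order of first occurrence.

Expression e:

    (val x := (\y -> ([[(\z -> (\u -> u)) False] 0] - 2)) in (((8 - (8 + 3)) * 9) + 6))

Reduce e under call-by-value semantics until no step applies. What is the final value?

Working:
step 0: (let x = (\y.((((\z.(\u.u)) false) 0) - 2)) in (((8 - (8 + 3)) * 9) + 6))
step 1: [let@root] (((8 - (8 + 3)) * 9) + 6)
step 2: [delta@0.0.1] (((8 - 11) * 9) + 6)
step 3: [delta@0.0] ((-3 * 9) + 6)
step 4: [delta@0] (-27 + 6)
step 5: [delta@root] -21

Answer: -21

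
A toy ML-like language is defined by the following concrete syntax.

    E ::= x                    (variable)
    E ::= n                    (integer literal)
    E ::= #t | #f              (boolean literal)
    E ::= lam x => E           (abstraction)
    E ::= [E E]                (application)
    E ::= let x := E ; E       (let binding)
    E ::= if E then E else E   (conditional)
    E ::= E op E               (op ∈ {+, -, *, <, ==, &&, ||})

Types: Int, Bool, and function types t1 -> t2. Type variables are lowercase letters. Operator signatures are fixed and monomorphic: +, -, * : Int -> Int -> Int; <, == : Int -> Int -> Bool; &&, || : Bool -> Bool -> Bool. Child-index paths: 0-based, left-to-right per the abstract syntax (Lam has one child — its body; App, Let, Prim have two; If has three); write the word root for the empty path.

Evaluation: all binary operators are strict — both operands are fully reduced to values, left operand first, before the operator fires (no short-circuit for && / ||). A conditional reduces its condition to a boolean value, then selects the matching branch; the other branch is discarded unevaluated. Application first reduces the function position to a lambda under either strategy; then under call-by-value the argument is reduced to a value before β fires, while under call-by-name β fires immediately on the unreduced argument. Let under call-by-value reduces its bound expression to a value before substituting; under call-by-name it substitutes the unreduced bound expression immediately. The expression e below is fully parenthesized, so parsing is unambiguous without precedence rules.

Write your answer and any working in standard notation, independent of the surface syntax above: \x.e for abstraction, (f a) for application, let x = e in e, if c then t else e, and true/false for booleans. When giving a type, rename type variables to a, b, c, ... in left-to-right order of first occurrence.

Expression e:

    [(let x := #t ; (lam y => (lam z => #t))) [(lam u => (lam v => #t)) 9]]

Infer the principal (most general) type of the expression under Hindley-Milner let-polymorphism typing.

Derivation:
let x : Bool
\z._ : b -> Bool
\y._ : a -> b -> Bool
\v._ : d -> Bool
\u._ : c -> d -> Bool
  unify c -> d -> Bool ~ Int -> e
  unify c ~ Int
  unify d -> Bool ~ e
_ _ : d -> Bool
  unify a -> b -> Bool ~ (d -> Bool) -> f
  unify a ~ d -> Bool
  unify b -> Bool ~ f
_ _ : b -> Bool

Answer: a -> Bool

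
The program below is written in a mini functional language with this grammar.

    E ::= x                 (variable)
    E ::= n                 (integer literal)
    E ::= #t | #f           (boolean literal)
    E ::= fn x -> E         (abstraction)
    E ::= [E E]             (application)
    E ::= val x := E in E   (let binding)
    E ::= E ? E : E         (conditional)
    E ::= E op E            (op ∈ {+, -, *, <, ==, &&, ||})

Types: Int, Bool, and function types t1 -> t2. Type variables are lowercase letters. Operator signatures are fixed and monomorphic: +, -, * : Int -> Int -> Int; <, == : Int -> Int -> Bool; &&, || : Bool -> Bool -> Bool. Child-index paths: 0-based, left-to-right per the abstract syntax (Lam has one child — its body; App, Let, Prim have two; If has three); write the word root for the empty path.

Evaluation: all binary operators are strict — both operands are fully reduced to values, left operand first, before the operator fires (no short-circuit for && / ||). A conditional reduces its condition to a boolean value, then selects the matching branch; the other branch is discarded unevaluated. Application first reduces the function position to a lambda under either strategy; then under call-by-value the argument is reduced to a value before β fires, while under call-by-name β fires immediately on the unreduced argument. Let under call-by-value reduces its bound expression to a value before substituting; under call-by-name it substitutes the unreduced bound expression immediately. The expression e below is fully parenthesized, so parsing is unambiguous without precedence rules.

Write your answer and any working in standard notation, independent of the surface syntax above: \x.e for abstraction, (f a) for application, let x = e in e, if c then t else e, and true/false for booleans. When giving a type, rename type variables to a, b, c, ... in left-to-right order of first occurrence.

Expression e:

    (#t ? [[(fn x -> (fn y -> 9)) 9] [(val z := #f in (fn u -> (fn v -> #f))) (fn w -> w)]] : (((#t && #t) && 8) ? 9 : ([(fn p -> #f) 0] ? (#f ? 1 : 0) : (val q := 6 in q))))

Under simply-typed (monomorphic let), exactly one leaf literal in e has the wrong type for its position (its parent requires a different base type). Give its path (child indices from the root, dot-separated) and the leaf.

Trace:
  unify Bool ~ Bool
\y._ : b -> Int
\x._ : a -> b -> Int
  unify a -> b -> Int ~ Int -> c
  unify a ~ Int
  unify b -> Int ~ c
_ _ : b -> Int
let z : Bool
\v._ : e -> Bool
\u._ : d -> e -> Bool
w : f
\w._ : f -> f
  unify d -> e -> Bool ~ (f -> f) -> g
  unify d ~ f -> f
  unify e -> Bool ~ g
_ _ : e -> Bool
  unify b -> Int ~ (e -> Bool) -> h
  unify b ~ e -> Bool
  unify Int ~ h
_ _ : Int
  unify Bool ~ Bool
  unify Bool ~ Bool
  unify Bool ~ Bool
  unify Int ~ Bool
  FAIL: mismatch Int ~ Bool

Answer: 2.0.1 : 8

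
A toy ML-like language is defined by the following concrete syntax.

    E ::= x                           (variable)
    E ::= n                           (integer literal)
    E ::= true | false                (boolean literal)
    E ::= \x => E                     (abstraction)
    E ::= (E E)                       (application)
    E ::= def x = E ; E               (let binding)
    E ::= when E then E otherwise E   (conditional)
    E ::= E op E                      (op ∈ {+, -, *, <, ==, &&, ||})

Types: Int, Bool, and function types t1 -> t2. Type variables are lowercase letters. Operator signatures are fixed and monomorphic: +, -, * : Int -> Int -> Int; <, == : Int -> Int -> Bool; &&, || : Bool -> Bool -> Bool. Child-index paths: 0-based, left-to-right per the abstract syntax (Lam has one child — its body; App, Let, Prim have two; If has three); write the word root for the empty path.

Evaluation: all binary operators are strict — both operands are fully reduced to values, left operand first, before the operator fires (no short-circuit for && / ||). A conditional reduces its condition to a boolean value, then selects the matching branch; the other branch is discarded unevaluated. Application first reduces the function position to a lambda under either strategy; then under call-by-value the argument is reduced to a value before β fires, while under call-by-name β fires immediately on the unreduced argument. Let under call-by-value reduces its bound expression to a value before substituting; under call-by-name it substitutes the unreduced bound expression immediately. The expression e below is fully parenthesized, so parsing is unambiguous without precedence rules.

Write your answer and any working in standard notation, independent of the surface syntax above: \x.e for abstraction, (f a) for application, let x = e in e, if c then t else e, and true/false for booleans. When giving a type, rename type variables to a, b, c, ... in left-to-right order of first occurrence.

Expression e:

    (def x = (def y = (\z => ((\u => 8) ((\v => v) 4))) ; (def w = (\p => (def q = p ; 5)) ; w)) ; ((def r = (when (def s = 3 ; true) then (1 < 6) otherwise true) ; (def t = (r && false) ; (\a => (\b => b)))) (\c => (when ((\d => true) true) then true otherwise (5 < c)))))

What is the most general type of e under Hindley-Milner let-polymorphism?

Answer: a -> a

Trace:
\u._ : b -> Int
v : c
\v._ : c -> c
  unify c -> c ~ Int -> d
  unify c ~ Int
  unify Int ~ d
_ _ : Int
  unify b -> Int ~ Int -> e
  unify b ~ Int
  unify Int ~ e
_ _ : Int
\z._ : a -> Int
let y : forall. a -> Int
p : f
let q : f
\p._ : f -> Int
let w : forall. f -> Int
w : g -> Int
let x : forall. g -> Int
let s : Int
  unify Bool ~ Bool
  unify Int ~ Int
  unify Int ~ Int
  unify Bool ~ Bool
let r : Bool
r : Bool
  unify Bool ~ Bool
  unify Bool ~ Bool
let t : Bool
b : i
\b._ : i -> i
\a._ : h -> i -> i
\d._ : k -> Bool
  unify k -> Bool ~ Bool -> l
  unify k ~ Bool
  unify Bool ~ l
_ _ : Bool
  unify Bool ~ Bool
  unify Int ~ Int
c : j
  unify j ~ Int
  unify Bool ~ Bool
\c._ : Int -> Bool
  unify h -> i -> i ~ (Int -> Bool) -> m
  unify h ~ Int -> Bool
  unify i -> i ~ m
_ _ : i -> i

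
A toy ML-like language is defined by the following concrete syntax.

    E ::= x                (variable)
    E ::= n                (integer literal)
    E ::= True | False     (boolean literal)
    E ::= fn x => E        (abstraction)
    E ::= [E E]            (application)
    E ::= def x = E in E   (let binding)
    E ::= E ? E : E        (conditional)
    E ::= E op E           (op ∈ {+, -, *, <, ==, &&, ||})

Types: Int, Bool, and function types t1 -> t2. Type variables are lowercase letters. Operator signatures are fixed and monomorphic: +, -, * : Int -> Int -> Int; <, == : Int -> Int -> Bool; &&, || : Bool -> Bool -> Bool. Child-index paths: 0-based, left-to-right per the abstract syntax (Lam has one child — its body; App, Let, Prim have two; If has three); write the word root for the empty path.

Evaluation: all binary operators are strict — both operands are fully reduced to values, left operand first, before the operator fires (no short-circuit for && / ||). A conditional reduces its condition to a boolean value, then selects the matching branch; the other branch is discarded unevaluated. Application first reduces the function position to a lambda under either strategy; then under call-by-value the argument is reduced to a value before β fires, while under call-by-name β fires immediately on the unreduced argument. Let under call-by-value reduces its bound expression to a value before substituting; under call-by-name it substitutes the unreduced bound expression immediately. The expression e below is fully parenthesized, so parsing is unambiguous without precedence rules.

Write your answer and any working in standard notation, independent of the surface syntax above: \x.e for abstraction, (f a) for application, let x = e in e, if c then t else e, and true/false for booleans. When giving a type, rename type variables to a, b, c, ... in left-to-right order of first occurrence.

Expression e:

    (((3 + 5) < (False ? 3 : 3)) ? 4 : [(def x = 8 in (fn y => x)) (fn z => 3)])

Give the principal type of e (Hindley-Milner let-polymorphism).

Derivation:
  unify Int ~ Int
  unify Int ~ Int
  unify Int ~ Int
  unify Bool ~ Bool
  unify Int ~ Int
  unify Int ~ Int
  unify Bool ~ Bool
let x : Int
x : Int
\y._ : a -> Int
\z._ : b -> Int
  unify a -> Int ~ (b -> Int) -> c
  unify a ~ b -> Int
  unify Int ~ c
_ _ : Int
  unify Int ~ Int

Answer: Int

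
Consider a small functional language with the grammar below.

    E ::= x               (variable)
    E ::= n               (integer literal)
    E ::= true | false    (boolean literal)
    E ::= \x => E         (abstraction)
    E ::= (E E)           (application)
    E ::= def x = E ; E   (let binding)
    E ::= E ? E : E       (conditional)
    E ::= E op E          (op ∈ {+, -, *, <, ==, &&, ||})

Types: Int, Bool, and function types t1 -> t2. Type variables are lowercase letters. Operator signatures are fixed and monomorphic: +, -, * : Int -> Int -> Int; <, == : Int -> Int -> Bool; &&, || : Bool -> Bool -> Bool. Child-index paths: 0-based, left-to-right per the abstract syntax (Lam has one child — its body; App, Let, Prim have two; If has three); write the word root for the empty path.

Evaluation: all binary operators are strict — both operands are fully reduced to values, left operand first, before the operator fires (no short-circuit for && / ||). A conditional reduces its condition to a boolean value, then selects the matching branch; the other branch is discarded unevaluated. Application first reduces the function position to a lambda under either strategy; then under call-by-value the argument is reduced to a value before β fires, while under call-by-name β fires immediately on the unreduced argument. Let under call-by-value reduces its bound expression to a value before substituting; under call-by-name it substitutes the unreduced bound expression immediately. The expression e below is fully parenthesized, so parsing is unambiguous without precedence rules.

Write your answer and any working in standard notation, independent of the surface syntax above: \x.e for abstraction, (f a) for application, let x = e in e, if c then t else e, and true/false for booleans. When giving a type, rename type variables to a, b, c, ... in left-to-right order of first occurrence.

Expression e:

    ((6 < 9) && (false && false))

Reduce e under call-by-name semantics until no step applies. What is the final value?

Answer: false

Working:
step 0: ((6 < 9) && (false && false))
step 1: [delta@0] (true && (false && false))
step 2: [delta@1] (true && false)
step 3: [delta@root] false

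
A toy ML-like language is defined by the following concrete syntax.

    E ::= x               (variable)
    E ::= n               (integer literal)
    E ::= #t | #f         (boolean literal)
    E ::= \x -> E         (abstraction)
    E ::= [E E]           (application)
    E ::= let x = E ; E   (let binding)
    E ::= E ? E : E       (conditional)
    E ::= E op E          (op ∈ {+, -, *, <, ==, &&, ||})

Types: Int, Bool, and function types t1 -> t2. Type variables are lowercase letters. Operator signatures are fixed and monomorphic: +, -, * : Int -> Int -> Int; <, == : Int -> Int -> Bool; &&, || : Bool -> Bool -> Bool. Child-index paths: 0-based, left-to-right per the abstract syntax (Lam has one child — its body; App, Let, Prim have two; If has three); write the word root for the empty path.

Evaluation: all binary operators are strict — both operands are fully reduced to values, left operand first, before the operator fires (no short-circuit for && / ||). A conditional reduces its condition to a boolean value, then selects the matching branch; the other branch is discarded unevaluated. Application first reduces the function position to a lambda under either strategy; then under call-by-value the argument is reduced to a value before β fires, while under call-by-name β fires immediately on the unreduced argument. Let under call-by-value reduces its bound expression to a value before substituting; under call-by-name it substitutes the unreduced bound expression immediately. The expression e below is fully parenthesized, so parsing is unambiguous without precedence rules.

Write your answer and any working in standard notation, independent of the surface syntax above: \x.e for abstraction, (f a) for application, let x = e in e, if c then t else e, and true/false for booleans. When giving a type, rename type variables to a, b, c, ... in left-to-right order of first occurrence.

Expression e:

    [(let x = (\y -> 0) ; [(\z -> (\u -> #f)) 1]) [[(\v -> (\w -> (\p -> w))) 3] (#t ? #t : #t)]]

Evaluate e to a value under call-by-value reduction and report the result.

Working:
step 0: ((let x = (\y.0) in ((\z.(\u.false)) 1)) (((\v.(\w.(\p.w))) 3) (if true then true else true)))
step 1: [let@0] (((\z.(\u.false)) 1) (((\v.(\w.(\p.w))) 3) (if true then true else true)))
step 2: [beta@0] ((\u.false) (((\v.(\w.(\p.w))) 3) (if true then true else true)))
step 3: [beta@1.0] ((\u.false) ((\w.(\p.w)) (if true then true else true)))
step 4: [if@1.1] ((\u.false) ((\w.(\p.w)) true))
step 5: [beta@1] ((\u.false) (\p.true))
step 6: [beta@root] false

Answer: false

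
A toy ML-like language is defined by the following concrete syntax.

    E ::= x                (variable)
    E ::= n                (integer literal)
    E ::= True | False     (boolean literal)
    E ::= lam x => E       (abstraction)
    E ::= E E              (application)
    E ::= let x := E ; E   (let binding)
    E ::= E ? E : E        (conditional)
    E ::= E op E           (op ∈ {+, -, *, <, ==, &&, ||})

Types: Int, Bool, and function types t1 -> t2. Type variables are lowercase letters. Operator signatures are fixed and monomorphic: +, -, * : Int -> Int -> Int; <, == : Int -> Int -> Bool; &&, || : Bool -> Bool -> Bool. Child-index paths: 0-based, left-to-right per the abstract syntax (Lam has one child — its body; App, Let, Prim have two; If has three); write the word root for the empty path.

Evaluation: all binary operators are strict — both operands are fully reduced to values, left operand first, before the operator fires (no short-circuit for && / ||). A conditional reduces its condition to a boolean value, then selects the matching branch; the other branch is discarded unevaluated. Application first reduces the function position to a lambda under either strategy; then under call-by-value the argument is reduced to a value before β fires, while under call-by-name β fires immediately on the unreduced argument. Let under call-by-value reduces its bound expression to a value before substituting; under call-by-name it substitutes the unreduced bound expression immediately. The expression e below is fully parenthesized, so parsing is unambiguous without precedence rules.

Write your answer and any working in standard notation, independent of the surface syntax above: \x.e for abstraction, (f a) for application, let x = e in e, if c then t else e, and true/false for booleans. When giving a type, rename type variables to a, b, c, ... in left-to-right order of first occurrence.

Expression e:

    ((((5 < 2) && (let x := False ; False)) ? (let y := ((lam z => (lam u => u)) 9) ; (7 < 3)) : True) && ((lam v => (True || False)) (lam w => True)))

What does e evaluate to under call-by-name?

Derivation:
step 0: ((if ((5 < 2) && (let x = false in false)) then (let y = ((\z.(\u.u)) 9) in (7 < 3)) else true) && ((\v.(true || false)) (\w.true)))
step 1: [delta@0.0.0] ((if (false && (let x = false in false)) then (let y = ((\z.(\u.u)) 9) in (7 < 3)) else true) && ((\v.(true || false)) (\w.true)))
step 2: [let@0.0.1] ((if (false && false) then (let y = ((\z.(\u.u)) 9) in (7 < 3)) else true) && ((\v.(true || false)) (\w.true)))
step 3: [delta@0.0] ((if false then (let y = ((\z.(\u.u)) 9) in (7 < 3)) else true) && ((\v.(true || false)) (\w.true)))
step 4: [if@0] (true && ((\v.(true || false)) (\w.true)))
step 5: [beta@1] (true && (true || false))
step 6: [delta@1] (true && true)
step 7: [delta@root] true

Answer: true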